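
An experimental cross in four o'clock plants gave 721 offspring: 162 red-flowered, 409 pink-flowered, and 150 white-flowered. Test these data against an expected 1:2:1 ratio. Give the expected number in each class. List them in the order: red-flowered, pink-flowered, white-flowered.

Total ratio parts = 4. Expected numbers out of 721:
  red-flowered: 721 × 1/4 = 180.25
  pink-flowered: 721 × 2/4 = 360.5
  white-flowered: 721 × 1/4 = 180.25

180.25, 360.5, 180.25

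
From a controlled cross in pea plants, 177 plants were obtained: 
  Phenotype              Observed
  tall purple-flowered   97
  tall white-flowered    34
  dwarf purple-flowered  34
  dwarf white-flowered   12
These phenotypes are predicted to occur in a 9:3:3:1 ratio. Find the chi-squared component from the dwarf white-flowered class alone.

0.079

The 9:3:3:1 ratio has 16 parts, so with N = 177 the expected counts are:
  tall purple-flowered: 177 × 9/16 = 99.5625
  tall white-flowered: 177 × 3/16 = 33.1875
  dwarf purple-flowered: 177 × 3/16 = 33.1875
  dwarf white-flowered: 177 × 1/16 = 11.0625
Contribution of dwarf white-flowered: (12 − 11.0625)² / 11.0625 = 0.0794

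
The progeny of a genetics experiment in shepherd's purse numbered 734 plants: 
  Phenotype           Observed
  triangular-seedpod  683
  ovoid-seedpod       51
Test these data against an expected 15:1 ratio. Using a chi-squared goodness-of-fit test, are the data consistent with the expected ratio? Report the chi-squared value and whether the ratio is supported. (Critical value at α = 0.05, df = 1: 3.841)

The 15:1 ratio has 16 parts, so with N = 734 the expected counts are:
  triangular-seedpod: 734 × 15/16 = 688.125
  ovoid-seedpod: 734 × 1/16 = 45.875
χ² = Σ (O − E)² / E
  triangular-seedpod: (683 − 688.125)² / 688.125 = 0.0382
  ovoid-seedpod: (51 − 45.875)² / 45.875 = 0.5725
χ² = 0.0382 + 0.5725 = 0.6107 ≈ 0.611
Degrees of freedom = 2 − 1 = 1; critical value at α = 0.05 is 3.841.
Since 0.611 < 3.841, we fail to reject the null hypothesis — the data are consistent with the 15:1 ratio.

0.611; consistent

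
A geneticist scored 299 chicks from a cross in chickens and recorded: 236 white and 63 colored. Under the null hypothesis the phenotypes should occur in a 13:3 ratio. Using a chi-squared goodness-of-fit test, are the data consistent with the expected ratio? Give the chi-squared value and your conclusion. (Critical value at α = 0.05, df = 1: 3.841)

1.057; consistent

Expected counts for N = 299 under a 13:3 ratio (total parts = 16):
  white: 299 × 13/16 = 242.9375
  colored: 299 × 3/16 = 56.0625
χ² = Σ (O − E)² / E
  white: (236 − 242.9375)² / 242.9375 = 0.1981
  colored: (63 − 56.0625)² / 56.0625 = 0.8585
χ² = 0.1981 + 0.8585 = 1.0566 ≈ 1.057
Degrees of freedom = 2 − 1 = 1; critical value at α = 0.05 is 3.841.
Since 1.057 < 3.841, we fail to reject the null hypothesis — the data are consistent with the 13:3 ratio.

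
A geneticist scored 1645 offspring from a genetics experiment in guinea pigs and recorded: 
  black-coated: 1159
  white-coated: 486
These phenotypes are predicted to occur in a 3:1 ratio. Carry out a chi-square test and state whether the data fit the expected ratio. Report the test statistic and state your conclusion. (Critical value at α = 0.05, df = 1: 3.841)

Under the 3:1 hypothesis (Σ ratio = 4, N = 1645):
  black-coated: 1645 × 3/4 = 1233.75
  white-coated: 1645 × 1/4 = 411.25
χ² = Σ (O − E)² / E
  black-coated: (1159 − 1233.75)² / 1233.75 = 4.5289
  white-coated: (486 − 411.25)² / 411.25 = 13.5868
χ² = 4.5289 + 13.5868 = 18.1157 ≈ 18.116
Degrees of freedom = 2 − 1 = 1; critical value at α = 0.05 is 3.841.
Since 18.116 > 3.841, we reject the null hypothesis — the data do not fit the 3:1 ratio.

18.116; not consistent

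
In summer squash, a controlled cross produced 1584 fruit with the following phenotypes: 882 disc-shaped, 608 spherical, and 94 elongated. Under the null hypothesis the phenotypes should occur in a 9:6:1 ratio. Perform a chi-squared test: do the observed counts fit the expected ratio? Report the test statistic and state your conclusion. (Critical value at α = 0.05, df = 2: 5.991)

The 9:6:1 ratio has 16 parts, so with N = 1584 the expected counts are:
  disc-shaped: 1584 × 9/16 = 891
  spherical: 1584 × 6/16 = 594
  elongated: 1584 × 1/16 = 99
χ² = Σ (O − E)² / E
  disc-shaped: (882 − 891)² / 891 = 0.0909
  spherical: (608 − 594)² / 594 = 0.3300
  elongated: (94 − 99)² / 99 = 0.2525
χ² = 0.0909 + 0.3300 + 0.2525 = 0.6734 ≈ 0.673
Degrees of freedom = 3 − 1 = 2; critical value at α = 0.05 is 5.991.
Since 0.673 < 5.991, we fail to reject the null hypothesis — the data are consistent with the 9:6:1 ratio.

0.673; consistent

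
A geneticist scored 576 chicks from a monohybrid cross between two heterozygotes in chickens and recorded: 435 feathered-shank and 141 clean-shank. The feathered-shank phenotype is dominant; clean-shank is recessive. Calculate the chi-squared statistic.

0.083

For a monohybrid cross between heterozygotes with complete dominance, the expected phenotypic ratio is 3:1.
Under the 3:1 hypothesis (Σ ratio = 4, N = 576):
  feathered-shank: 576 × 3/4 = 432
  clean-shank: 576 × 1/4 = 144
χ² = Σ (O − E)² / E
  feathered-shank: (435 − 432)² / 432 = 0.0208
  clean-shank: (141 − 144)² / 144 = 0.0625
χ² = 0.0208 + 0.0625 = 0.0833 ≈ 0.083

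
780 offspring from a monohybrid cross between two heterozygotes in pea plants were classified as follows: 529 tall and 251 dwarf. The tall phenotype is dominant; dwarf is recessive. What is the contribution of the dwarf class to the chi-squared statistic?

16.082

For a monohybrid cross between heterozygotes with complete dominance, the expected phenotypic ratio is 3:1.
Expected counts for N = 780 under a 3:1 ratio (total parts = 4):
  tall: 780 × 3/4 = 585
  dwarf: 780 × 1/4 = 195
Contribution of dwarf: (251 − 195)² / 195 = 16.0821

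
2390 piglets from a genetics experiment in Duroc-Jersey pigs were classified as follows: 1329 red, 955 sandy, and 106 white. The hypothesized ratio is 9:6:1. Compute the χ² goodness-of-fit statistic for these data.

16.622

The 9:6:1 ratio has 16 parts, so with N = 2390 the expected counts are:
  red: 2390 × 9/16 = 1344.375
  sandy: 2390 × 6/16 = 896.25
  white: 2390 × 1/16 = 149.375
χ² = Σ (O − E)² / E
  red: (1329 − 1344.375)² / 1344.375 = 0.1758
  sandy: (955 − 896.25)² / 896.25 = 3.8511
  white: (106 − 149.375)² / 149.375 = 12.5951
χ² = 0.1758 + 3.8511 + 12.5951 = 16.622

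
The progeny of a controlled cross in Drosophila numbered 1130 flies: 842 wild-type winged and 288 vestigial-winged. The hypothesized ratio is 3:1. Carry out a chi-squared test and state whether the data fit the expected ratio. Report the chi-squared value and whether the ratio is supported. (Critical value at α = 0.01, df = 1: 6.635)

Total ratio parts = 4. Expected numbers out of 1130:
  wild-type winged: 1130 × 3/4 = 847.5
  vestigial-winged: 1130 × 1/4 = 282.5
χ² = Σ (O − E)² / E
  wild-type winged: (842 − 847.5)² / 847.5 = 0.0357
  vestigial-winged: (288 − 282.5)² / 282.5 = 0.1071
χ² = 0.0357 + 0.1071 = 0.1428 ≈ 0.143
Degrees of freedom = 2 − 1 = 1; critical value at α = 0.01 is 6.635.
Since 0.143 < 6.635, we fail to reject the null hypothesis — the data are consistent with the 3:1 ratio.

0.143; consistent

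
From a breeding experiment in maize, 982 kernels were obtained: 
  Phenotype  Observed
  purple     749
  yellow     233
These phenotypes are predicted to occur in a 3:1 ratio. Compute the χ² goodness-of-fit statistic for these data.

Under the 3:1 hypothesis (Σ ratio = 4, N = 982):
  purple: 982 × 3/4 = 736.5
  yellow: 982 × 1/4 = 245.5
χ² = Σ (O − E)² / E
  purple: (749 − 736.5)² / 736.5 = 0.2122
  yellow: (233 − 245.5)² / 245.5 = 0.6365
χ² = 0.2122 + 0.6365 = 0.8487 ≈ 0.849

0.849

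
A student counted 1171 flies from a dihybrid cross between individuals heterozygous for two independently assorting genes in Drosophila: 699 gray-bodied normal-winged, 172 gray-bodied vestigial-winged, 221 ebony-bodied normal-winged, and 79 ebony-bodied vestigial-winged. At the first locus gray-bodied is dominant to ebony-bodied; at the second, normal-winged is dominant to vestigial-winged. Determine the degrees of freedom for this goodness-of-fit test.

A dihybrid F₂ with independent assortment and complete dominance at both loci gives a 9:3:3:1 phenotypic ratio.
A goodness-of-fit test with 4 phenotype classes has df = 4 − 1 = 3.

3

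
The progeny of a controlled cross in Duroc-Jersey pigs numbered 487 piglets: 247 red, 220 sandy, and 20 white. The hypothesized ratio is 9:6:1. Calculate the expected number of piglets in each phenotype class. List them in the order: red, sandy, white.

273.9375, 182.625, 30.4375

The 9:6:1 ratio has 16 parts, so with N = 487 the expected counts are:
  red: 487 × 9/16 = 273.9375
  sandy: 487 × 6/16 = 182.625
  white: 487 × 1/16 = 30.4375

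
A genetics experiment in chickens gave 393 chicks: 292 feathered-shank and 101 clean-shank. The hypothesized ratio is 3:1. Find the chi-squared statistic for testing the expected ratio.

0.103

Expected counts for N = 393 under a 3:1 ratio (total parts = 4):
  feathered-shank: 393 × 3/4 = 294.75
  clean-shank: 393 × 1/4 = 98.25
χ² = Σ (O − E)² / E
  feathered-shank: (292 − 294.75)² / 294.75 = 0.0257
  clean-shank: (101 − 98.25)² / 98.25 = 0.0770
χ² = 0.0257 + 0.0770 = 0.1027 ≈ 0.103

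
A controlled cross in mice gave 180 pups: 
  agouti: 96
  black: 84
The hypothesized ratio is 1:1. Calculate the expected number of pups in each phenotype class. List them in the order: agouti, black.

90, 90

Expected counts for N = 180 under a 1:1 ratio (total parts = 2):
  agouti: 180 × 1/2 = 90
  black: 180 × 1/2 = 90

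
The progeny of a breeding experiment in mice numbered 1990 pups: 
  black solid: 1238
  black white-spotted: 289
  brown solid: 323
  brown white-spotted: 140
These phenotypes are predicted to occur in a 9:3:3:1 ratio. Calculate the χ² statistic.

The 9:3:3:1 ratio has 16 parts, so with N = 1990 the expected counts are:
  black solid: 1990 × 9/16 = 1119.375
  black white-spotted: 1990 × 3/16 = 373.125
  brown solid: 1990 × 3/16 = 373.125
  brown white-spotted: 1990 × 1/16 = 124.375
χ² = Σ (O − E)² / E
  black solid: (1238 − 1119.375)² / 1119.375 = 12.5712
  black white-spotted: (289 − 373.125)² / 373.125 = 18.9669
  brown solid: (323 − 373.125)² / 373.125 = 6.7337
  brown white-spotted: (140 − 124.375)² / 124.375 = 1.9629
χ² = 12.5712 + 18.9669 + 6.7337 + 1.9629 = 40.2347 ≈ 40.235

40.235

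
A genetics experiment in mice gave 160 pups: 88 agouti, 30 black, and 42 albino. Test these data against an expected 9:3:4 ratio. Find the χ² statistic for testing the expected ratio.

0.144

Under the 9:3:4 hypothesis (Σ ratio = 16, N = 160):
  agouti: 160 × 9/16 = 90
  black: 160 × 3/16 = 30
  albino: 160 × 4/16 = 40
χ² = Σ (O − E)² / E
  agouti: (88 − 90)² / 90 = 0.0444
  black: (30 − 30)² / 30 = 0.0000
  albino: (42 − 40)² / 40 = 0.1000
χ² = 0.0444 + 0.0000 + 0.1000 = 0.1444 ≈ 0.144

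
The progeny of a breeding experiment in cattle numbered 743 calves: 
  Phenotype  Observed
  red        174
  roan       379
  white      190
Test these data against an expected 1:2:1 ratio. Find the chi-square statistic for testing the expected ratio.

0.992

Under the 1:2:1 hypothesis (Σ ratio = 4, N = 743):
  red: 743 × 1/4 = 185.75
  roan: 743 × 2/4 = 371.5
  white: 743 × 1/4 = 185.75
χ² = Σ (O − E)² / E
  red: (174 − 185.75)² / 185.75 = 0.7433
  roan: (379 − 371.5)² / 371.5 = 0.1514
  white: (190 − 185.75)² / 185.75 = 0.0972
χ² = 0.7433 + 0.1514 + 0.0972 = 0.9919 ≈ 0.992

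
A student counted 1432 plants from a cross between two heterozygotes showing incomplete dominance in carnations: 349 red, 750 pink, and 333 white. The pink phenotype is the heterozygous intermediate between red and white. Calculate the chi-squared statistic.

3.587

With incomplete dominance, a heterozygote × heterozygote cross gives a 1:2:1 phenotypic ratio.
Total ratio parts = 4. Expected numbers out of 1432:
  red: 1432 × 1/4 = 358
  pink: 1432 × 2/4 = 716
  white: 1432 × 1/4 = 358
χ² = Σ (O − E)² / E
  red: (349 − 358)² / 358 = 0.2263
  pink: (750 − 716)² / 716 = 1.6145
  white: (333 − 358)² / 358 = 1.7458
χ² = 0.2263 + 1.6145 + 1.7458 = 3.5866 ≈ 3.587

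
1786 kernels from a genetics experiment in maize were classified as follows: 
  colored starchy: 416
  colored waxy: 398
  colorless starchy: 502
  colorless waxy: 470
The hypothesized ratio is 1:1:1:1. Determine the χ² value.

15.487

The 1:1:1:1 ratio has 4 parts, so with N = 1786 the expected counts are:
  colored starchy: 1786 × 1/4 = 446.5
  colored waxy: 1786 × 1/4 = 446.5
  colorless starchy: 1786 × 1/4 = 446.5
  colorless waxy: 1786 × 1/4 = 446.5
χ² = Σ (O − E)² / E
  colored starchy: (416 − 446.5)² / 446.5 = 2.0834
  colored waxy: (398 − 446.5)² / 446.5 = 5.2682
  colorless starchy: (502 − 446.5)² / 446.5 = 6.8987
  colorless waxy: (470 − 446.5)² / 446.5 = 1.2368
χ² = 2.0834 + 5.2682 + 6.8987 + 1.2368 = 15.4871 ≈ 15.487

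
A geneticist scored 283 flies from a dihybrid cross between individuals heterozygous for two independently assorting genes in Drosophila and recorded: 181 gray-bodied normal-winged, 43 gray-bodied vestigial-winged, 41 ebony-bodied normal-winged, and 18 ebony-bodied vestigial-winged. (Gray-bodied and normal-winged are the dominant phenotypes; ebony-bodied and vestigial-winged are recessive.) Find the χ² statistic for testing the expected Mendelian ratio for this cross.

7.645

A dihybrid F₂ with independent assortment and complete dominance at both loci gives a 9:3:3:1 phenotypic ratio.
Expected counts for N = 283 under a 9:3:3:1 ratio (total parts = 16):
  gray-bodied normal-winged: 283 × 9/16 = 159.1875
  gray-bodied vestigial-winged: 283 × 3/16 = 53.0625
  ebony-bodied normal-winged: 283 × 3/16 = 53.0625
  ebony-bodied vestigial-winged: 283 × 1/16 = 17.6875
χ² = Σ (O − E)² / E
  gray-bodied normal-winged: (181 − 159.1875)² / 159.1875 = 2.9888
  gray-bodied vestigial-winged: (43 − 53.0625)² / 53.0625 = 1.9082
  ebony-bodied normal-winged: (41 − 53.0625)² / 53.0625 = 2.7421
  ebony-bodied vestigial-winged: (18 − 17.6875)² / 17.6875 = 0.0055
χ² = 2.9888 + 1.9082 + 2.7421 + 0.0055 = 7.6446 ≈ 7.645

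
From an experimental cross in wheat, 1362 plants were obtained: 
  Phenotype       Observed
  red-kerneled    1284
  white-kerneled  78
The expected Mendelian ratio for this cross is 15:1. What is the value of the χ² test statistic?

0.636

Expected counts for N = 1362 under a 15:1 ratio (total parts = 16):
  red-kerneled: 1362 × 15/16 = 1276.875
  white-kerneled: 1362 × 1/16 = 85.125
χ² = Σ (O − E)² / E
  red-kerneled: (1284 − 1276.875)² / 1276.875 = 0.0398
  white-kerneled: (78 − 85.125)² / 85.125 = 0.5964
χ² = 0.0398 + 0.5964 = 0.6362 ≈ 0.636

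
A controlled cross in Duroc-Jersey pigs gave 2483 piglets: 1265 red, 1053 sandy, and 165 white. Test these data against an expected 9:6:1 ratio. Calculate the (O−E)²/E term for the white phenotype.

Under the 9:6:1 hypothesis (Σ ratio = 16, N = 2483):
  red: 2483 × 9/16 = 1396.6875
  sandy: 2483 × 6/16 = 931.125
  white: 2483 × 1/16 = 155.1875
Contribution of white: (165 − 155.1875)² / 155.1875 = 0.6204

0.620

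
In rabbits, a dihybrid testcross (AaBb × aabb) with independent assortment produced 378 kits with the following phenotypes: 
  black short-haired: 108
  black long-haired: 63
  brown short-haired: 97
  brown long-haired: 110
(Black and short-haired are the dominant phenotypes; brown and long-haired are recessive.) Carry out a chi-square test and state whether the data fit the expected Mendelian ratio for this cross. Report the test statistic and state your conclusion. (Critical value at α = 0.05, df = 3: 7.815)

15.037; not consistent

A dihybrid testcross with independent assortment gives a 1:1:1:1 ratio.
Expected counts for N = 378 under a 1:1:1:1 ratio (total parts = 4):
  black short-haired: 378 × 1/4 = 94.5
  black long-haired: 378 × 1/4 = 94.5
  brown short-haired: 378 × 1/4 = 94.5
  brown long-haired: 378 × 1/4 = 94.5
χ² = Σ (O − E)² / E
  black short-haired: (108 − 94.5)² / 94.5 = 1.9286
  black long-haired: (63 − 94.5)² / 94.5 = 10.5000
  brown short-haired: (97 − 94.5)² / 94.5 = 0.0661
  brown long-haired: (110 − 94.5)² / 94.5 = 2.5423
χ² = 1.9286 + 10.5000 + 0.0661 + 2.5423 = 15.037
Degrees of freedom = 4 − 1 = 3; critical value at α = 0.05 is 7.815.
Since 15.037 > 7.815, we reject the null hypothesis — the data do not fit the 1:1:1:1 ratio.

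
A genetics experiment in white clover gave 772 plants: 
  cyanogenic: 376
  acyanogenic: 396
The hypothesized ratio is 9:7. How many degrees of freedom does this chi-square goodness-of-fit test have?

1

A goodness-of-fit test with 2 phenotype classes has df = 2 − 1 = 1.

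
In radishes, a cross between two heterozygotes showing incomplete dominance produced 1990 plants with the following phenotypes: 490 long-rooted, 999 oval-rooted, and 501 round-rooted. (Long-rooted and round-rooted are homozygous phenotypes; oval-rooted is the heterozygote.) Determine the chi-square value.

With incomplete dominance, a heterozygote × heterozygote cross gives a 1:2:1 phenotypic ratio.
The 1:2:1 ratio has 4 parts, so with N = 1990 the expected counts are:
  long-rooted: 1990 × 1/4 = 497.5
  oval-rooted: 1990 × 2/4 = 995
  round-rooted: 1990 × 1/4 = 497.5
χ² = Σ (O − E)² / E
  long-rooted: (490 − 497.5)² / 497.5 = 0.1131
  oval-rooted: (999 − 995)² / 995 = 0.0161
  round-rooted: (501 − 497.5)² / 497.5 = 0.0246
χ² = 0.1131 + 0.0161 + 0.0246 = 0.1538 ≈ 0.154

0.154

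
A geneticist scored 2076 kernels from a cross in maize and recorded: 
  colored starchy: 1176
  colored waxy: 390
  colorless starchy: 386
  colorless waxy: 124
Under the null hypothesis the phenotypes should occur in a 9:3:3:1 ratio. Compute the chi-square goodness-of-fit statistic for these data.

0.342

Total ratio parts = 16. Expected numbers out of 2076:
  colored starchy: 2076 × 9/16 = 1167.75
  colored waxy: 2076 × 3/16 = 389.25
  colorless starchy: 2076 × 3/16 = 389.25
  colorless waxy: 2076 × 1/16 = 129.75
χ² = Σ (O − E)² / E
  colored starchy: (1176 − 1167.75)² / 1167.75 = 0.0583
  colored waxy: (390 − 389.25)² / 389.25 = 0.0014
  colorless starchy: (386 − 389.25)² / 389.25 = 0.0271
  colorless waxy: (124 − 129.75)² / 129.75 = 0.2548
χ² = 0.0583 + 0.0014 + 0.0271 + 0.2548 = 0.3416 ≈ 0.342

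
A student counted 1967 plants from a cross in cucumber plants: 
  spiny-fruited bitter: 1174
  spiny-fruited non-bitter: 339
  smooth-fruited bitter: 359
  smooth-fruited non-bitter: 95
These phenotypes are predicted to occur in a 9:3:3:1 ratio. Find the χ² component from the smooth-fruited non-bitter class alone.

6.349

The 9:3:3:1 ratio has 16 parts, so with N = 1967 the expected counts are:
  spiny-fruited bitter: 1967 × 9/16 = 1106.4375
  spiny-fruited non-bitter: 1967 × 3/16 = 368.8125
  smooth-fruited bitter: 1967 × 3/16 = 368.8125
  smooth-fruited non-bitter: 1967 × 1/16 = 122.9375
Contribution of smooth-fruited non-bitter: (95 − 122.9375)² / 122.9375 = 6.3488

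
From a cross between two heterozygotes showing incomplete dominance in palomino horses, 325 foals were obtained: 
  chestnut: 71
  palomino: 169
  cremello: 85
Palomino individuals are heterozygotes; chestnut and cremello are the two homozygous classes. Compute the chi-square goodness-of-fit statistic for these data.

1.726

With incomplete dominance, a heterozygote × heterozygote cross gives a 1:2:1 phenotypic ratio.
The 1:2:1 ratio has 4 parts, so with N = 325 the expected counts are:
  chestnut: 325 × 1/4 = 81.25
  palomino: 325 × 2/4 = 162.5
  cremello: 325 × 1/4 = 81.25
χ² = Σ (O − E)² / E
  chestnut: (71 − 81.25)² / 81.25 = 1.2931
  palomino: (169 − 162.5)² / 162.5 = 0.2600
  cremello: (85 − 81.25)² / 81.25 = 0.1731
χ² = 1.2931 + 0.2600 + 0.1731 = 1.7262 ≈ 1.726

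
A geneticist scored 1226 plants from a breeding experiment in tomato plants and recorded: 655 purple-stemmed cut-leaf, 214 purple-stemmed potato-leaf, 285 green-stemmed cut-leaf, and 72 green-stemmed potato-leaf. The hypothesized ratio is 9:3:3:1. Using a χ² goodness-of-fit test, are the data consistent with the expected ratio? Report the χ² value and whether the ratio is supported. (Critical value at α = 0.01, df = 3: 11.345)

16.333; not consistent

Expected counts for N = 1226 under a 9:3:3:1 ratio (total parts = 16):
  purple-stemmed cut-leaf: 1226 × 9/16 = 689.625
  purple-stemmed potato-leaf: 1226 × 3/16 = 229.875
  green-stemmed cut-leaf: 1226 × 3/16 = 229.875
  green-stemmed potato-leaf: 1226 × 1/16 = 76.625
χ² = Σ (O − E)² / E
  purple-stemmed cut-leaf: (655 − 689.625)² / 689.625 = 1.7385
  purple-stemmed potato-leaf: (214 − 229.875)² / 229.875 = 1.0963
  green-stemmed cut-leaf: (285 − 229.875)² / 229.875 = 13.2192
  green-stemmed potato-leaf: (72 − 76.625)² / 76.625 = 0.2792
χ² = 1.7385 + 1.0963 + 13.2192 + 0.2792 = 16.3332 ≈ 16.333
Degrees of freedom = 4 − 1 = 3; critical value at α = 0.01 is 11.345.
Since 16.333 > 11.345, we reject the null hypothesis — the data do not fit the 9:3:3:1 ratio.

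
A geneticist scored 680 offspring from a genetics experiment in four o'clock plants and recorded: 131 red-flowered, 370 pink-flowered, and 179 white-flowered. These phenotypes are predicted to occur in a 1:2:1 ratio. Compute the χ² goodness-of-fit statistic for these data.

12.071

Total ratio parts = 4. Expected numbers out of 680:
  red-flowered: 680 × 1/4 = 170
  pink-flowered: 680 × 2/4 = 340
  white-flowered: 680 × 1/4 = 170
χ² = Σ (O − E)² / E
  red-flowered: (131 − 170)² / 170 = 8.9471
  pink-flowered: (370 − 340)² / 340 = 2.6471
  white-flowered: (179 − 170)² / 170 = 0.4765
χ² = 8.9471 + 2.6471 + 0.4765 = 12.0707 ≈ 12.071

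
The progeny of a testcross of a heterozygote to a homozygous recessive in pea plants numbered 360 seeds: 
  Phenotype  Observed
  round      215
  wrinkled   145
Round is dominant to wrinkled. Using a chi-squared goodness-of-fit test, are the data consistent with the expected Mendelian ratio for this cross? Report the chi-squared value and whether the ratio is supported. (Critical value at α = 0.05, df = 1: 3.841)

13.611; not consistent

A testcross of a heterozygote (Aa × aa) gives a 1:1 phenotypic ratio.
Under the 1:1 hypothesis (Σ ratio = 2, N = 360):
  round: 360 × 1/2 = 180
  wrinkled: 360 × 1/2 = 180
χ² = Σ (O − E)² / E
  round: (215 − 180)² / 180 = 6.8056
  wrinkled: (145 − 180)² / 180 = 6.8056
χ² = 6.8056 + 6.8056 = 13.6112 ≈ 13.611
Degrees of freedom = 2 − 1 = 1; critical value at α = 0.05 is 3.841.
Since 13.611 > 3.841, we reject the null hypothesis — the data do not fit the 1:1 ratio.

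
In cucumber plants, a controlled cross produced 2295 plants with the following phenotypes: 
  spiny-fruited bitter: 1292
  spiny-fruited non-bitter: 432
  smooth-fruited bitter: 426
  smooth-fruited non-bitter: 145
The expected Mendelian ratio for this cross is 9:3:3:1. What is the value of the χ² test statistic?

0.068

Under the 9:3:3:1 hypothesis (Σ ratio = 16, N = 2295):
  spiny-fruited bitter: 2295 × 9/16 = 1290.9375
  spiny-fruited non-bitter: 2295 × 3/16 = 430.3125
  smooth-fruited bitter: 2295 × 3/16 = 430.3125
  smooth-fruited non-bitter: 2295 × 1/16 = 143.4375
χ² = Σ (O − E)² / E
  spiny-fruited bitter: (1292 − 1290.9375)² / 1290.9375 = 0.0009
  spiny-fruited non-bitter: (432 − 430.3125)² / 430.3125 = 0.0066
  smooth-fruited bitter: (426 − 430.3125)² / 430.3125 = 0.0432
  smooth-fruited non-bitter: (145 − 143.4375)² / 143.4375 = 0.0170
χ² = 0.0009 + 0.0066 + 0.0432 + 0.0170 = 0.0677 ≈ 0.068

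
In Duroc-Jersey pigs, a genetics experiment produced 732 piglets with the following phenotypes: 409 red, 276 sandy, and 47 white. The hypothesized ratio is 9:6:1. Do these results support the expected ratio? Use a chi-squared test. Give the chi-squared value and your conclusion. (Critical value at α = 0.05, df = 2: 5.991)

0.061; consistent

Expected counts for N = 732 under a 9:6:1 ratio (total parts = 16):
  red: 732 × 9/16 = 411.75
  sandy: 732 × 6/16 = 274.5
  white: 732 × 1/16 = 45.75
χ² = Σ (O − E)² / E
  red: (409 − 411.75)² / 411.75 = 0.0184
  sandy: (276 − 274.5)² / 274.5 = 0.0082
  white: (47 − 45.75)² / 45.75 = 0.0342
χ² = 0.0184 + 0.0082 + 0.0342 = 0.0608 ≈ 0.061
Degrees of freedom = 3 − 1 = 2; critical value at α = 0.05 is 5.991.
Since 0.061 < 5.991, we fail to reject the null hypothesis — the data are consistent with the 9:6:1 ratio.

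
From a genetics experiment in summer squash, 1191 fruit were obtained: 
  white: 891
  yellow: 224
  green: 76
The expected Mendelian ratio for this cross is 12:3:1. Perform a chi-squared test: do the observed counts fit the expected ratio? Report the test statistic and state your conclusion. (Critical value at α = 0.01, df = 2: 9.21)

The 12:3:1 ratio has 16 parts, so with N = 1191 the expected counts are:
  white: 1191 × 12/16 = 893.25
  yellow: 1191 × 3/16 = 223.3125
  green: 1191 × 1/16 = 74.4375
χ² = Σ (O − E)² / E
  white: (891 − 893.25)² / 893.25 = 0.0057
  yellow: (224 − 223.3125)² / 223.3125 = 0.0021
  green: (76 − 74.4375)² / 74.4375 = 0.0328
χ² = 0.0057 + 0.0021 + 0.0328 = 0.0406 ≈ 0.041
Degrees of freedom = 3 − 1 = 2; critical value at α = 0.01 is 9.21.
Since 0.041 < 9.21, we fail to reject the null hypothesis — the data are consistent with the 12:3:1 ratio.

0.041; consistent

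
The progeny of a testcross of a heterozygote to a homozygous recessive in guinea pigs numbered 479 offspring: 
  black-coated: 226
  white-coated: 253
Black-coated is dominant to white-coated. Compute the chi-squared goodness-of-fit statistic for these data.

1.522

A testcross of a heterozygote (Aa × aa) gives a 1:1 phenotypic ratio.
The 1:1 ratio has 2 parts, so with N = 479 the expected counts are:
  black-coated: 479 × 1/2 = 239.5
  white-coated: 479 × 1/2 = 239.5
χ² = Σ (O − E)² / E
  black-coated: (226 − 239.5)² / 239.5 = 0.7610
  white-coated: (253 − 239.5)² / 239.5 = 0.7610
χ² = 0.7610 + 0.7610 = 1.522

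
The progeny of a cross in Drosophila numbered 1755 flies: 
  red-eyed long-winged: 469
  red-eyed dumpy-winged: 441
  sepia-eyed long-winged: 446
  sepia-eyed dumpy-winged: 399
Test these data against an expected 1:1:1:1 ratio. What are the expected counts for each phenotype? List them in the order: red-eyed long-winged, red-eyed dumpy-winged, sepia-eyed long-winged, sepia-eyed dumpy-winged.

Total ratio parts = 4. Expected numbers out of 1755:
  red-eyed long-winged: 1755 × 1/4 = 438.75
  red-eyed dumpy-winged: 1755 × 1/4 = 438.75
  sepia-eyed long-winged: 1755 × 1/4 = 438.75
  sepia-eyed dumpy-winged: 1755 × 1/4 = 438.75

438.75, 438.75, 438.75, 438.75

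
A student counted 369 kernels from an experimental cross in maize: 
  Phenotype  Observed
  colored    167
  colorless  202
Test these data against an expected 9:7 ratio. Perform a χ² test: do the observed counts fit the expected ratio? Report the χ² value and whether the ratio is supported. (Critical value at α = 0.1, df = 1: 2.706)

18.119; not consistent

Under the 9:7 hypothesis (Σ ratio = 16, N = 369):
  colored: 369 × 9/16 = 207.5625
  colorless: 369 × 7/16 = 161.4375
χ² = Σ (O − E)² / E
  colored: (167 − 207.5625)² / 207.5625 = 7.9268
  colorless: (202 − 161.4375)² / 161.4375 = 10.1917
χ² = 7.9268 + 10.1917 = 18.1185 ≈ 18.119
Degrees of freedom = 2 − 1 = 1; critical value at α = 0.1 is 2.706.
Since 18.119 > 2.706, we reject the null hypothesis — the data do not fit the 9:7 ratio.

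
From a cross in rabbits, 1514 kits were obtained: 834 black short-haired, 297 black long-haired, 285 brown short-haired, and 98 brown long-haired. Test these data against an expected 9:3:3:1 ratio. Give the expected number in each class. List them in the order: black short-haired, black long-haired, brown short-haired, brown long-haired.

Total ratio parts = 16. Expected numbers out of 1514:
  black short-haired: 1514 × 9/16 = 851.625
  black long-haired: 1514 × 3/16 = 283.875
  brown short-haired: 1514 × 3/16 = 283.875
  brown long-haired: 1514 × 1/16 = 94.625

851.625, 283.875, 283.875, 94.625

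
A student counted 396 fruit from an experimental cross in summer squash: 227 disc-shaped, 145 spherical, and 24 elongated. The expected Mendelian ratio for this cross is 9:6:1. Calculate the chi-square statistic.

0.186

The 9:6:1 ratio has 16 parts, so with N = 396 the expected counts are:
  disc-shaped: 396 × 9/16 = 222.75
  spherical: 396 × 6/16 = 148.5
  elongated: 396 × 1/16 = 24.75
χ² = Σ (O − E)² / E
  disc-shaped: (227 − 222.75)² / 222.75 = 0.0811
  spherical: (145 − 148.5)² / 148.5 = 0.0825
  elongated: (24 − 24.75)² / 24.75 = 0.0227
χ² = 0.0811 + 0.0825 + 0.0227 = 0.1863 ≈ 0.186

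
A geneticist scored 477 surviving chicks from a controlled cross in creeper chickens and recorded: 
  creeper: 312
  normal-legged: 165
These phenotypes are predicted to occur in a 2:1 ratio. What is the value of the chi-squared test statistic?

0.340

The 2:1 ratio has 3 parts, so with N = 477 the expected counts are:
  creeper: 477 × 2/3 = 318
  normal-legged: 477 × 1/3 = 159
χ² = Σ (O − E)² / E
  creeper: (312 − 318)² / 318 = 0.1132
  normal-legged: (165 − 159)² / 159 = 0.2264
χ² = 0.1132 + 0.2264 = 0.3396 ≈ 0.340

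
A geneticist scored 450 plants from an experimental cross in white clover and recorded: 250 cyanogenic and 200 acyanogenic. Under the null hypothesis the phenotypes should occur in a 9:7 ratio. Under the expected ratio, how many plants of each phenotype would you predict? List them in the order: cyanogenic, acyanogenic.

Under the 9:7 hypothesis (Σ ratio = 16, N = 450):
  cyanogenic: 450 × 9/16 = 253.125
  acyanogenic: 450 × 7/16 = 196.875

253.125, 196.875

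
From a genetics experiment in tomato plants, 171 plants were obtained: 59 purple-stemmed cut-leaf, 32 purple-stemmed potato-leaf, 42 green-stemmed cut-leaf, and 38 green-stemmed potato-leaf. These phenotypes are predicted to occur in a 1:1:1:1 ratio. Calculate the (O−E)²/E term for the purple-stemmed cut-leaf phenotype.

The 1:1:1:1 ratio has 4 parts, so with N = 171 the expected counts are:
  purple-stemmed cut-leaf: 171 × 1/4 = 42.75
  purple-stemmed potato-leaf: 171 × 1/4 = 42.75
  green-stemmed cut-leaf: 171 × 1/4 = 42.75
  green-stemmed potato-leaf: 171 × 1/4 = 42.75
Contribution of purple-stemmed cut-leaf: (59 − 42.75)² / 42.75 = 6.1769

6.177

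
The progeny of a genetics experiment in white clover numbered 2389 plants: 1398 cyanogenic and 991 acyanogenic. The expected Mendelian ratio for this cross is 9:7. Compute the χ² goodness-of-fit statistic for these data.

The 9:7 ratio has 16 parts, so with N = 2389 the expected counts are:
  cyanogenic: 2389 × 9/16 = 1343.8125
  acyanogenic: 2389 × 7/16 = 1045.1875
χ² = Σ (O − E)² / E
  cyanogenic: (1398 − 1343.8125)² / 1343.8125 = 2.1850
  acyanogenic: (991 − 1045.1875)² / 1045.1875 = 2.8093
χ² = 2.1850 + 2.8093 = 4.9943 ≈ 4.994

4.994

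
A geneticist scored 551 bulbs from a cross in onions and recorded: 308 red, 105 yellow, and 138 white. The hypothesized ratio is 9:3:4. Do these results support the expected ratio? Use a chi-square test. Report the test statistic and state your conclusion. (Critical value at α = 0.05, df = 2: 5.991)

0.040; consistent

The 9:3:4 ratio has 16 parts, so with N = 551 the expected counts are:
  red: 551 × 9/16 = 309.9375
  yellow: 551 × 3/16 = 103.3125
  white: 551 × 4/16 = 137.75
χ² = Σ (O − E)² / E
  red: (308 − 309.9375)² / 309.9375 = 0.0121
  yellow: (105 − 103.3125)² / 103.3125 = 0.0276
  white: (138 − 137.75)² / 137.75 = 0.0005
χ² = 0.0121 + 0.0276 + 0.0005 = 0.0402 ≈ 0.040
Degrees of freedom = 3 − 1 = 2; critical value at α = 0.05 is 5.991.
Since 0.040 < 5.991, we fail to reject the null hypothesis — the data are consistent with the 9:3:4 ratio.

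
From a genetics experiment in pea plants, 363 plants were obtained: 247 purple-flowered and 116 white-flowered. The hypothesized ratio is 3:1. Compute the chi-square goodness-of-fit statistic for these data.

Under the 3:1 hypothesis (Σ ratio = 4, N = 363):
  purple-flowered: 363 × 3/4 = 272.25
  white-flowered: 363 × 1/4 = 90.75
χ² = Σ (O − E)² / E
  purple-flowered: (247 − 272.25)² / 272.25 = 2.3418
  white-flowered: (116 − 90.75)² / 90.75 = 7.0255
χ² = 2.3418 + 7.0255 = 9.3673 ≈ 9.367

9.367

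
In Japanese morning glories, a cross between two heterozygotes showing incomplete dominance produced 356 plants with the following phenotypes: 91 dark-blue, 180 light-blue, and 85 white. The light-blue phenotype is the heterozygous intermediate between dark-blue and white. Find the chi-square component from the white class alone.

With incomplete dominance, a heterozygote × heterozygote cross gives a 1:2:1 phenotypic ratio.
Total ratio parts = 4. Expected numbers out of 356:
  dark-blue: 356 × 1/4 = 89
  light-blue: 356 × 2/4 = 178
  white: 356 × 1/4 = 89
Contribution of white: (85 − 89)² / 89 = 0.1798

0.180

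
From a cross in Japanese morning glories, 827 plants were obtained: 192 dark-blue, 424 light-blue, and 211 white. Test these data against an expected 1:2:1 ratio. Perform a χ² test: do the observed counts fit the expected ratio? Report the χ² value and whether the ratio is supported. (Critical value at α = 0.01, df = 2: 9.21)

1.406; consistent

The 1:2:1 ratio has 4 parts, so with N = 827 the expected counts are:
  dark-blue: 827 × 1/4 = 206.75
  light-blue: 827 × 2/4 = 413.5
  white: 827 × 1/4 = 206.75
χ² = Σ (O − E)² / E
  dark-blue: (192 − 206.75)² / 206.75 = 1.0523
  light-blue: (424 − 413.5)² / 413.5 = 0.2666
  white: (211 − 206.75)² / 206.75 = 0.0874
χ² = 1.0523 + 0.2666 + 0.0874 = 1.4063 ≈ 1.406
Degrees of freedom = 3 − 1 = 2; critical value at α = 0.01 is 9.21.
Since 1.406 < 9.21, we fail to reject the null hypothesis — the data are consistent with the 1:2:1 ratio.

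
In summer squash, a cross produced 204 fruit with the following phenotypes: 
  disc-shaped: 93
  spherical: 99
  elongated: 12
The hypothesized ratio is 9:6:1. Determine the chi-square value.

10.784

The 9:6:1 ratio has 16 parts, so with N = 204 the expected counts are:
  disc-shaped: 204 × 9/16 = 114.75
  spherical: 204 × 6/16 = 76.5
  elongated: 204 × 1/16 = 12.75
χ² = Σ (O − E)² / E
  disc-shaped: (93 − 114.75)² / 114.75 = 4.1225
  spherical: (99 − 76.5)² / 76.5 = 6.6176
  elongated: (12 − 12.75)² / 12.75 = 0.0441
χ² = 4.1225 + 6.6176 + 0.0441 = 10.7842 ≈ 10.784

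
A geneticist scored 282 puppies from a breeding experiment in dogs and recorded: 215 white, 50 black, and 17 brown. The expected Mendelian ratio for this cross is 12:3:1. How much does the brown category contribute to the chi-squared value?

0.022

Under the 12:3:1 hypothesis (Σ ratio = 16, N = 282):
  white: 282 × 12/16 = 211.5
  black: 282 × 3/16 = 52.875
  brown: 282 × 1/16 = 17.625
Contribution of brown: (17 − 17.625)² / 17.625 = 0.0222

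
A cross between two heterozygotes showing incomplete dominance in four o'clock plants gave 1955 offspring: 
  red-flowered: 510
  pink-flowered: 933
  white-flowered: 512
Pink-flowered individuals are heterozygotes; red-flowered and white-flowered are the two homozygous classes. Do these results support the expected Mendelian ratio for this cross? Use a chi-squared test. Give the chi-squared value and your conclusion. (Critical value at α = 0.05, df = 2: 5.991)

With incomplete dominance, a heterozygote × heterozygote cross gives a 1:2:1 phenotypic ratio.
Under the 1:2:1 hypothesis (Σ ratio = 4, N = 1955):
  red-flowered: 1955 × 1/4 = 488.75
  pink-flowered: 1955 × 2/4 = 977.5
  white-flowered: 1955 × 1/4 = 488.75
χ² = Σ (O − E)² / E
  red-flowered: (510 − 488.75)² / 488.75 = 0.9239
  pink-flowered: (933 − 977.5)² / 977.5 = 2.0258
  white-flowered: (512 − 488.75)² / 488.75 = 1.1060
χ² = 0.9239 + 2.0258 + 1.1060 = 4.0557 ≈ 4.056
Degrees of freedom = 3 − 1 = 2; critical value at α = 0.05 is 5.991.
Since 4.056 < 5.991, we fail to reject the null hypothesis — the data are consistent with the 1:2:1 ratio.

4.056; consistent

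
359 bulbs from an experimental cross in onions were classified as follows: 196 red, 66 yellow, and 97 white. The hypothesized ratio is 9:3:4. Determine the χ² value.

Expected counts for N = 359 under a 9:3:4 ratio (total parts = 16):
  red: 359 × 9/16 = 201.9375
  yellow: 359 × 3/16 = 67.3125
  white: 359 × 4/16 = 89.75
χ² = Σ (O − E)² / E
  red: (196 − 201.9375)² / 201.9375 = 0.1746
  yellow: (66 − 67.3125)² / 67.3125 = 0.0256
  white: (97 − 89.75)² / 89.75 = 0.5857
χ² = 0.1746 + 0.0256 + 0.5857 = 0.7859 ≈ 0.786

0.786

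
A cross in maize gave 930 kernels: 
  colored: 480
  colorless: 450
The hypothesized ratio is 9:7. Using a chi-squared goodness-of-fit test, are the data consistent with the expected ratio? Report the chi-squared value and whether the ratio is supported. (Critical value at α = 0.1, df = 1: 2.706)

Total ratio parts = 16. Expected numbers out of 930:
  colored: 930 × 9/16 = 523.125
  colorless: 930 × 7/16 = 406.875
χ² = Σ (O − E)² / E
  colored: (480 − 523.125)² / 523.125 = 3.5551
  colorless: (450 − 406.875)² / 406.875 = 4.5709
χ² = 3.5551 + 4.5709 = 8.126
Degrees of freedom = 2 − 1 = 1; critical value at α = 0.1 is 2.706.
Since 8.126 > 2.706, we reject the null hypothesis — the data do not fit the 9:7 ratio.

8.126; not consistent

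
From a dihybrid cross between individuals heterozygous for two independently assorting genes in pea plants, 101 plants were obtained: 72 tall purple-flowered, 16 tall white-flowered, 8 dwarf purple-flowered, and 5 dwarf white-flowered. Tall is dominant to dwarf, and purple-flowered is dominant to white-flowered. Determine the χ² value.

A dihybrid F₂ with independent assortment and complete dominance at both loci gives a 9:3:3:1 phenotypic ratio.
Under the 9:3:3:1 hypothesis (Σ ratio = 16, N = 101):
  tall purple-flowered: 101 × 9/16 = 56.8125
  tall white-flowered: 101 × 3/16 = 18.9375
  dwarf purple-flowered: 101 × 3/16 = 18.9375
  dwarf white-flowered: 101 × 1/16 = 6.3125
χ² = Σ (O − E)² / E
  tall purple-flowered: (72 − 56.8125)² / 56.8125 = 4.0600
  tall white-flowered: (16 − 18.9375)² / 18.9375 = 0.4557
  dwarf purple-flowered: (8 − 18.9375)² / 18.9375 = 6.3170
  dwarf white-flowered: (5 − 6.3125)² / 6.3125 = 0.2729
χ² = 4.0600 + 0.4557 + 6.3170 + 0.2729 = 11.1056 ≈ 11.106

11.106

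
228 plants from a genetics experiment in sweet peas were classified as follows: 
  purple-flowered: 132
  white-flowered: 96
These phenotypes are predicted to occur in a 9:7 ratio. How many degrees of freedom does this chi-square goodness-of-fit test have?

A goodness-of-fit test with 2 phenotype classes has df = 2 − 1 = 1.

1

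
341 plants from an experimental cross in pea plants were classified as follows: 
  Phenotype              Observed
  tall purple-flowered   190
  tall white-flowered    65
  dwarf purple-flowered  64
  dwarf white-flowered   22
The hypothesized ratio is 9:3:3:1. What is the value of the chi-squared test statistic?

0.057

Total ratio parts = 16. Expected numbers out of 341:
  tall purple-flowered: 341 × 9/16 = 191.8125
  tall white-flowered: 341 × 3/16 = 63.9375
  dwarf purple-flowered: 341 × 3/16 = 63.9375
  dwarf white-flowered: 341 × 1/16 = 21.3125
χ² = Σ (O − E)² / E
  tall purple-flowered: (190 − 191.8125)² / 191.8125 = 0.0171
  tall white-flowered: (65 − 63.9375)² / 63.9375 = 0.0177
  dwarf purple-flowered: (64 − 63.9375)² / 63.9375 = 0.0001
  dwarf white-flowered: (22 − 21.3125)² / 21.3125 = 0.0222
χ² = 0.0171 + 0.0177 + 0.0001 + 0.0222 = 0.0571 ≈ 0.057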